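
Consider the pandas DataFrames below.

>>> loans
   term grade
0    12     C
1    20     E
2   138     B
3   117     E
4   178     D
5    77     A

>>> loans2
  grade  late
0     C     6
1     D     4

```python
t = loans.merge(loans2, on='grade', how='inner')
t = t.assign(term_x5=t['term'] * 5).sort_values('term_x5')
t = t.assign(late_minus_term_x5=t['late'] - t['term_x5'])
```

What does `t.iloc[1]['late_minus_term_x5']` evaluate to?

-886

merge on 'grade' (how='inner') → 2 rows:
   term grade  late
0    12     C     6
1   178     D     4
add column term_x5 = t['term'] * 5:
   term grade  late  term_x5
0    12     C     6       60
1   178     D     4      890
sort by term_x5:
   term grade  late  term_x5
0    12     C     6       60
1   178     D     4      890
add column late_minus_term_x5 = t['late'] - t['term_x5']:
   term grade  late  term_x5  late_minus_term_x5
0    12     C     6       60                 -54
1   178     D     4      890                -886
Taking the value at position 1, column 'late_minus_term_x5' gives -886.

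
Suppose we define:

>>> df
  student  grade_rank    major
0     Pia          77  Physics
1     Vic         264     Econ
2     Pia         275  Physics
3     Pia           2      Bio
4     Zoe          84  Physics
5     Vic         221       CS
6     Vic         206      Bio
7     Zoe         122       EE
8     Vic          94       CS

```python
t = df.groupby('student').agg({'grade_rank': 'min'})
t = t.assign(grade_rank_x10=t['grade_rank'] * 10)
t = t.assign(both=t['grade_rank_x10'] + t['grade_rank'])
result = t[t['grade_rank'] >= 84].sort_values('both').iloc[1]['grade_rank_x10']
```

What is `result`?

group by student, min of grade_rank:
         grade_rank
student            
Pia               2
Vic              94
Zoe              84
add column grade_rank_x10 = t['grade_rank'] * 10:
         grade_rank  grade_rank_x10
student                            
Pia               2              20
Vic              94             940
Zoe              84             840
add column both = t['grade_rank_x10'] + t['grade_rank']:
         grade_rank  grade_rank_x10  both
student                                  
Pia               2              20    22
Vic              94             940  1034
Zoe              84             840   924
filter rows where grade_rank >= 84:
         grade_rank  grade_rank_x10  both
student                                  
Vic              94             940  1034
Zoe              84             840   924
sort by both:
         grade_rank  grade_rank_x10  both
student                                  
Zoe              84             840   924
Vic              94             940  1034

940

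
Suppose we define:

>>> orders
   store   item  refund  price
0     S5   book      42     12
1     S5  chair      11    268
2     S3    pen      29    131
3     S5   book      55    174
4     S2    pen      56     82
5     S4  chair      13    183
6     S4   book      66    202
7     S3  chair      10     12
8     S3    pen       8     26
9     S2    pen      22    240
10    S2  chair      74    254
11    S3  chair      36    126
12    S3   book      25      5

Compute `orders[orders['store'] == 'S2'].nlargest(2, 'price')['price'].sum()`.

filter rows where store == 'S2':
   store   item  refund  price
4     S2    pen      56     82
9     S2    pen      22    240
10    S2  chair      74    254
take 2 rows with largest price:
   store   item  refund  price
10    S2  chair      74    254
9     S2    pen      22    240
So sum() = 494.

494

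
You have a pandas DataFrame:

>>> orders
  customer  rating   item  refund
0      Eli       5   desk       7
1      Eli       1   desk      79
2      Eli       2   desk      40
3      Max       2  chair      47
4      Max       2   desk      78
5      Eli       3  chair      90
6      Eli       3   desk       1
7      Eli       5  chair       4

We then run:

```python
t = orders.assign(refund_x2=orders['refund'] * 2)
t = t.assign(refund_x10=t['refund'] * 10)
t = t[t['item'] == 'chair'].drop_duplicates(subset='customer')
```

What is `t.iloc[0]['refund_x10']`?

add column refund_x2 = orders['refund'] * 2:
  customer  rating   item  refund  refund_x2
0      Eli       5   desk       7         14
1      Eli       1   desk      79        158
2      Eli       2   desk      40         80
3      Max       2  chair      47         94
4      Max       2   desk      78        156
5      Eli       3  chair      90        180
6      Eli       3   desk       1          2
7      Eli       5  chair       4          8
add column refund_x10 = t['refund'] * 10:
  customer  rating   item  refund  refund_x2  refund_x10
0      Eli       5   desk       7         14          70
1      Eli       1   desk      79        158         790
2      Eli       2   desk      40         80         400
3      Max       2  chair      47         94         470
4      Max       2   desk      78        156         780
5      Eli       3  chair      90        180         900
6      Eli       3   desk       1          2          10
7      Eli       5  chair       4          8          40
filter rows where item == 'chair':
  customer  rating   item  refund  refund_x2  refund_x10
3      Max       2  chair      47         94         470
5      Eli       3  chair      90        180         900
7      Eli       5  chair       4          8          40
drop duplicate customer (keep=first):
  customer  rating   item  refund  refund_x2  refund_x10
3      Max       2  chair      47         94         470
5      Eli       3  chair      90        180         900
The value at position 0, column 'refund_x10' is 470.

470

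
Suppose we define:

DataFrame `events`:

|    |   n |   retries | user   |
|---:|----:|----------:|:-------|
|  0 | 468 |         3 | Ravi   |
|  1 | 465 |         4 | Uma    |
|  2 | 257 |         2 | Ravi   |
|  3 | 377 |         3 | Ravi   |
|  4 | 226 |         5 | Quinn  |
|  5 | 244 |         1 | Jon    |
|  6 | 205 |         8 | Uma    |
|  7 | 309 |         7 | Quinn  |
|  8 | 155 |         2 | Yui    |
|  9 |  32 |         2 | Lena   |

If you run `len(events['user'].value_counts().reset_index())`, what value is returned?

6

value_counts of user:
user
Ravi     3
Uma      2
Quinn    2
Jon      1
Yui      1
Lena     1
Name: count, dtype: int64
reset_index():
    user  count
0   Ravi      3
1    Uma      2
2  Quinn      2
3    Jon      1
4    Yui      1
5   Lena      1
Taking the number of rows gives 6.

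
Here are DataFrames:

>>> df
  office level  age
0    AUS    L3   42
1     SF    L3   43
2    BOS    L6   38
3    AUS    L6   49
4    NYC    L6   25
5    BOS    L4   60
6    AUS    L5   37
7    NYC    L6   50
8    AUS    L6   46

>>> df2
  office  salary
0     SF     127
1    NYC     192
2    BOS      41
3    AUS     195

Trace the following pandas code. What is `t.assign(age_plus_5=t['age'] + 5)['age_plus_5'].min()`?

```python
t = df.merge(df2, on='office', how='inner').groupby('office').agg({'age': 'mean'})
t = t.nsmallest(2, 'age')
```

42.5

merge on 'office' (how='inner') → 9 rows:
  office level  age  salary
0    AUS    L3   42     195
1     SF    L3   43     127
2    BOS    L6   38      41
3    AUS    L6   49     195
4    NYC    L6   25     192
5    BOS    L4   60      41
6    AUS    L5   37     195
7    NYC    L6   50     192
8    AUS    L6   46     195
group by office, mean of age:
         age
office      
AUS     43.5
BOS     49.0
NYC     37.5
SF      43.0
take 2 rows with smallest age:
         age
office      
NYC     37.5
SF      43.0
add column age_plus_5 = t['age'] + 5:
         age  age_plus_5
office                  
NYC     37.5        42.5
SF      43.0        48.0
Finally, min of column 'age_plus_5' = 42.5.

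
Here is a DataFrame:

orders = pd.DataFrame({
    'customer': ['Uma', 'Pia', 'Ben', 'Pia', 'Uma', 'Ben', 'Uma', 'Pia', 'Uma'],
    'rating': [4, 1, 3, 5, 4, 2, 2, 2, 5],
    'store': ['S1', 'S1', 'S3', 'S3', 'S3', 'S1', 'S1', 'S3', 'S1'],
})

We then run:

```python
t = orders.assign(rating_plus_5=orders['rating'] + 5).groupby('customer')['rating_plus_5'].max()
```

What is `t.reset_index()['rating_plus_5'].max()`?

add column rating_plus_5 = orders['rating'] + 5:
  customer  rating store  rating_plus_5
0      Uma       4    S1              9
1      Pia       1    S1              6
2      Ben       3    S3              8
3      Pia       5    S3             10
4      Uma       4    S3              9
5      Ben       2    S1              7
6      Uma       2    S1              7
7      Pia       2    S3              7
8      Uma       5    S1             10
group by customer, max of rating_plus_5:
customer
Ben     8
Pia    10
Uma    10
Name: rating_plus_5, dtype: int64
reset_index():
  customer  rating_plus_5
0      Ben              8
1      Pia             10
2      Uma             10
Finally, max of column 'rating_plus_5' = 10.

10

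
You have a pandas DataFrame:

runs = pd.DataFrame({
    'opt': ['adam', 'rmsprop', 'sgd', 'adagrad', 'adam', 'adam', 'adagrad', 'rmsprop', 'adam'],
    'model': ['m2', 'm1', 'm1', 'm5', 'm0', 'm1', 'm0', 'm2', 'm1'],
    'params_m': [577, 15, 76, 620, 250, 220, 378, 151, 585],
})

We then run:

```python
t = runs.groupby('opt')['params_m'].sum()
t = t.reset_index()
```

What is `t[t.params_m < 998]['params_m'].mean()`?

group by opt, sum of params_m:
opt
adagrad     998
adam       1632
rmsprop     166
sgd          76
Name: params_m, dtype: int64
reset_index():
       opt  params_m
0  adagrad       998
1     adam      1632
2  rmsprop       166
3      sgd        76
filter rows where params_m < 998:
       opt  params_m
2  rmsprop       166
3      sgd        76
The mean of column 'params_m' is 121.0.

121.0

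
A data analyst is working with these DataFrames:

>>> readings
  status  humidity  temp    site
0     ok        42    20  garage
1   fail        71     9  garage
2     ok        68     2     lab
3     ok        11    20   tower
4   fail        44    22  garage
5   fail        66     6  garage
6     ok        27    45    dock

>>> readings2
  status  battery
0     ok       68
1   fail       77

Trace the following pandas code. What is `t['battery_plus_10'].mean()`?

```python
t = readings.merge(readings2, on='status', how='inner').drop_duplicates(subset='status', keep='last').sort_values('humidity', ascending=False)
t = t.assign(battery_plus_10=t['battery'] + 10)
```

merge on 'status' (how='inner') → 7 rows:
  status  humidity  temp    site  battery
0     ok        42    20  garage       68
1   fail        71     9  garage       77
2     ok        68     2     lab       68
3     ok        11    20   tower       68
4   fail        44    22  garage       77
5   fail        66     6  garage       77
6     ok        27    45    dock       68
drop duplicate status (keep=last):
  status  humidity  temp    site  battery
5   fail        66     6  garage       77
6     ok        27    45    dock       68
sort by humidity descending:
  status  humidity  temp    site  battery
5   fail        66     6  garage       77
6     ok        27    45    dock       68
add column battery_plus_10 = t['battery'] + 10:
  status  humidity  temp    site  battery  battery_plus_10
5   fail        66     6  garage       77               87
6     ok        27    45    dock       68               78
mean of column 'battery_plus_10' → 82.5

82.5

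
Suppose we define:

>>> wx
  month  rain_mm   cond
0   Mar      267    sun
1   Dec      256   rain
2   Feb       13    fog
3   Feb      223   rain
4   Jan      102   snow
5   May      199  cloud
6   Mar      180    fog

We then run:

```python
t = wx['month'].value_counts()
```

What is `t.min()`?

value_counts of month:
month
Mar    2
Feb    2
Dec    1
Jan    1
May    1
Name: count, dtype: int64
Finally, min of the resulting series = 1.

1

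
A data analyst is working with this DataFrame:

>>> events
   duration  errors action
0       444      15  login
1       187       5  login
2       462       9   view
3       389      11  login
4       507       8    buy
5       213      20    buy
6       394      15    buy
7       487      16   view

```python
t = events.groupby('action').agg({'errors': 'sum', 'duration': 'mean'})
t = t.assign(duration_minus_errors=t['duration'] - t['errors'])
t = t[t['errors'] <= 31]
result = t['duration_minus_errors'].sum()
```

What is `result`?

group by action: sum(errors), mean(duration):
        errors    duration
action                    
buy         43  371.333333
login       31  340.000000
view        25  474.500000
add column duration_minus_errors = t['duration'] - t['errors']:
        errors    duration  duration_minus_errors
action                                           
buy         43  371.333333             328.333333
login       31  340.000000             309.000000
view        25  474.500000             449.500000
filter rows where errors <= 31:
        errors  duration  duration_minus_errors
action                                         
login       31     340.0                  309.0
view        25     474.5                  449.5

758.5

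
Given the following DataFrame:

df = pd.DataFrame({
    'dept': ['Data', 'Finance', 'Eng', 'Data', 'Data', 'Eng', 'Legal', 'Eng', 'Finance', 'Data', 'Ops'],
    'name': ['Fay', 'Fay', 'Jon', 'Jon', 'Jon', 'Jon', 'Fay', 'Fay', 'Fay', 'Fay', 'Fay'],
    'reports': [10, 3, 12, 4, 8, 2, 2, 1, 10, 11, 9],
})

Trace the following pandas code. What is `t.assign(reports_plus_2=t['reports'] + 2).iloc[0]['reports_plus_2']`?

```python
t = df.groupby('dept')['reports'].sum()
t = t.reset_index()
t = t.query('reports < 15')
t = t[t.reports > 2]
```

15

group by dept, sum of reports:
dept
Data       33
Eng        15
Finance    13
Legal       2
Ops         9
Name: reports, dtype: int64
reset_index():
      dept  reports
0     Data       33
1      Eng       15
2  Finance       13
3    Legal        2
4      Ops        9
filter rows where reports < 15:
      dept  reports
2  Finance       13
3    Legal        2
4      Ops        9
filter rows where reports > 2:
      dept  reports
2  Finance       13
4      Ops        9
add column reports_plus_2 = t['reports'] + 2:
      dept  reports  reports_plus_2
2  Finance       13              15
4      Ops        9              11
Hence 15.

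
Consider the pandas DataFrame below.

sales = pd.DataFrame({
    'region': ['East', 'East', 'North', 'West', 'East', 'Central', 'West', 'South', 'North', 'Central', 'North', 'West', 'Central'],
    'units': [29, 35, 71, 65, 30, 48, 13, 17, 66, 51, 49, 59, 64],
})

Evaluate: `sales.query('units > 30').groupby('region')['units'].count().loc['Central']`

filter rows where units > 30:
     region  units
1      East     35
2     North     71
3      West     65
5   Central     48
8     North     66
9   Central     51
10    North     49
11     West     59
12  Central     64
group by region, count of units:
region
Central    3
East       1
North      3
West       2
Name: units, dtype: int64
value at index 'Central' → 3

3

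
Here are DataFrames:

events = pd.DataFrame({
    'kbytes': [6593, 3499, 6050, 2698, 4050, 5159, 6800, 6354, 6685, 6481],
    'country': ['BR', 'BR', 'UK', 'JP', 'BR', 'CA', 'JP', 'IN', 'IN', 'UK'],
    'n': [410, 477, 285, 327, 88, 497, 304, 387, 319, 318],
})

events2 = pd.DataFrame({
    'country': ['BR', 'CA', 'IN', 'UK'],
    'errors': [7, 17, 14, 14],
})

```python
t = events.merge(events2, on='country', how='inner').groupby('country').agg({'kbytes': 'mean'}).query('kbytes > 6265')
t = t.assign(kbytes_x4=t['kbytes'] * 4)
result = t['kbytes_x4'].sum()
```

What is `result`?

merge on 'country' (how='inner') → 8 rows:
   kbytes country    n  errors
0    6593      BR  410       7
1    3499      BR  477       7
2    6050      UK  285      14
3    4050      BR   88       7
4    5159      CA  497      17
5    6354      IN  387      14
6    6685      IN  319      14
7    6481      UK  318      14
group by country, mean of kbytes:
         kbytes
country        
BR       4714.0
CA       5159.0
IN       6519.5
UK       6265.5
filter rows where kbytes > 6265:
         kbytes
country        
IN       6519.5
UK       6265.5
add column kbytes_x4 = t['kbytes'] * 4:
         kbytes  kbytes_x4
country                   
IN       6519.5    26078.0
UK       6265.5    25062.0
The sum of column 'kbytes_x4' is 51140.0.

51140.0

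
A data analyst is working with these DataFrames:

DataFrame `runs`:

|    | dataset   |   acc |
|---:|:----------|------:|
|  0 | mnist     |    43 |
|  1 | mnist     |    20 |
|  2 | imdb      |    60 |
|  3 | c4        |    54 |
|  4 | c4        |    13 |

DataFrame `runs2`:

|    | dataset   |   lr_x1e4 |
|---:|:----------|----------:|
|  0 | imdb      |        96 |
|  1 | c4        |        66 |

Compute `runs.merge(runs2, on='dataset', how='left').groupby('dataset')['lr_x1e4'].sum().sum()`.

228.0

merge on 'dataset' (how='left') → 5 rows:
  dataset  acc  lr_x1e4
0   mnist   43      NaN
1   mnist   20      NaN
2    imdb   60     96.0
3      c4   54     66.0
4      c4   13     66.0
group by dataset, sum of lr_x1e4:
dataset
c4       132.0
imdb      96.0
mnist      0.0
Name: lr_x1e4, dtype: float64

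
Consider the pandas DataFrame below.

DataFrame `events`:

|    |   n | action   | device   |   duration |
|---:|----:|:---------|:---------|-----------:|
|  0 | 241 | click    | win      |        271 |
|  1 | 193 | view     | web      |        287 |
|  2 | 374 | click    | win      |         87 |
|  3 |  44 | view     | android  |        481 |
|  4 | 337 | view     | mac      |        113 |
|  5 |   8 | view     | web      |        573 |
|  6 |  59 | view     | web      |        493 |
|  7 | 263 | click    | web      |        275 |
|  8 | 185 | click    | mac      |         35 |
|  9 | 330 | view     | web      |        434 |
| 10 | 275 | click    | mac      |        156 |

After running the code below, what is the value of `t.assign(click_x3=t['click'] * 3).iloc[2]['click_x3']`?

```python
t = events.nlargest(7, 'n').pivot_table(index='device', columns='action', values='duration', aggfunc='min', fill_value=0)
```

take 7 rows with largest n:
      n action device  duration
2   374  click    win        87
4   337   view    mac       113
9   330   view    web       434
10  275  click    mac       156
7   263  click    web       275
0   241  click    win       271
1   193   view    web       287
pivot: rows=device, cols=action, min(duration):
action  click  view
device             
mac       156   113
web       275   287
win        87     0
add column click_x3 = t['click'] * 3:
action  click  view  click_x3
device                       
mac       156   113       468
web       275   287       825
win        87     0       261
Hence 261.

261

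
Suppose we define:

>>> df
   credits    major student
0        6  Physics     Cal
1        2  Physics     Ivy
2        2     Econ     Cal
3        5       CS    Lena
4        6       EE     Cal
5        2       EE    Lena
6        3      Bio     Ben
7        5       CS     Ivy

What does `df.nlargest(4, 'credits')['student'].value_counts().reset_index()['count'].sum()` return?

take 4 rows with largest credits:
   credits    major student
0        6  Physics     Cal
4        6       EE     Cal
3        5       CS    Lena
7        5       CS     Ivy
value_counts of student:
student
Cal     2
Lena    1
Ivy     1
Name: count, dtype: int64
reset_index():
  student  count
0     Cal      2
1    Lena      1
2     Ivy      1

4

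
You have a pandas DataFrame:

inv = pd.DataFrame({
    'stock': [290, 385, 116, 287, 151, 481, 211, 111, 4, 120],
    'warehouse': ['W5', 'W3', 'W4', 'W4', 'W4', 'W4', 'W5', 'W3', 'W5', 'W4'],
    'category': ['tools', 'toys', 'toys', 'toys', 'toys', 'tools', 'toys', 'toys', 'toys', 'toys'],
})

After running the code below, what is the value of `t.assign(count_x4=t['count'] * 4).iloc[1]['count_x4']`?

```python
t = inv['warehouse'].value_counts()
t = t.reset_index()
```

12

value_counts of warehouse:
warehouse
W4    5
W5    3
W3    2
Name: count, dtype: int64
reset_index():
  warehouse  count
0        W4      5
1        W5      3
2        W3      2
add column count_x4 = t['count'] * 4:
  warehouse  count  count_x4
0        W4      5        20
1        W5      3        12
2        W3      2         8
Reading off the value at position 1, column 'count_x4', we get 12.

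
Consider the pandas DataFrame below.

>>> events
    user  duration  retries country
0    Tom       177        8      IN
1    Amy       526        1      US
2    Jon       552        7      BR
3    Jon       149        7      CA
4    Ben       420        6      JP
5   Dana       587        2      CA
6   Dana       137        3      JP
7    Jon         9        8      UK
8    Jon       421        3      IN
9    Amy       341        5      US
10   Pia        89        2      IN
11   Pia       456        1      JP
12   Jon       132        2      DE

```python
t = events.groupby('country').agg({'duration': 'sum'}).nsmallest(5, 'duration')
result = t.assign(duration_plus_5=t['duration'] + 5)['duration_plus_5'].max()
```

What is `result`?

group by country, sum of duration:
         duration
country          
BR            552
CA            736
DE            132
IN            687
JP           1013
UK              9
US            867
take 5 rows with smallest duration:
         duration
country          
UK              9
DE            132
BR            552
IN            687
CA            736
add column duration_plus_5 = t['duration'] + 5:
         duration  duration_plus_5
country                           
UK              9               14
DE            132              137
BR            552              557
IN            687              692
CA            736              741

741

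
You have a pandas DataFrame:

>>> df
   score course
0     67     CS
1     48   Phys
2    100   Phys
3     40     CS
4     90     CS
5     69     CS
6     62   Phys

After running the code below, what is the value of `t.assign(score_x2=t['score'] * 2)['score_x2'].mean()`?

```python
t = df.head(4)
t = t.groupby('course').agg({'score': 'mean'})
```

take first 4 rows:
   score course
0     67     CS
1     48   Phys
2    100   Phys
3     40     CS
group by course, mean of score:
        score
course       
CS       53.5
Phys     74.0
add column score_x2 = t['score'] * 2:
        score  score_x2
course                 
CS       53.5     107.0
Phys     74.0     148.0

127.5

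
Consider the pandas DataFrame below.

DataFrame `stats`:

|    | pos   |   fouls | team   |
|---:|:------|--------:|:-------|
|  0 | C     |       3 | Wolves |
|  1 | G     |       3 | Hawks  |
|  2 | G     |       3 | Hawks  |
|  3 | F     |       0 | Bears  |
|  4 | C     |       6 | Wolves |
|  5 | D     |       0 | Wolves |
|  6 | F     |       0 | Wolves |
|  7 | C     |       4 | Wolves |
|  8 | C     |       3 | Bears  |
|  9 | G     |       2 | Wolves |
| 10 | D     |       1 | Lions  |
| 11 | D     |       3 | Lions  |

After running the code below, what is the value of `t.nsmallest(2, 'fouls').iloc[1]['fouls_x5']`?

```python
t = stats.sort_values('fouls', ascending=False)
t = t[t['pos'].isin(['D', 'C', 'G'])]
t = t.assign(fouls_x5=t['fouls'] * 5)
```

sort by fouls descending:
   pos  fouls    team
4    C      6  Wolves
7    C      4  Wolves
0    C      3  Wolves
1    G      3   Hawks
2    G      3   Hawks
8    C      3   Bears
11   D      3   Lions
9    G      2  Wolves
10   D      1   Lions
3    F      0   Bears
5    D      0  Wolves
6    F      0  Wolves
filter rows where pos in ['D', 'C', 'G']:
   pos  fouls    team
4    C      6  Wolves
7    C      4  Wolves
0    C      3  Wolves
1    G      3   Hawks
2    G      3   Hawks
8    C      3   Bears
11   D      3   Lions
9    G      2  Wolves
10   D      1   Lions
5    D      0  Wolves
add column fouls_x5 = t['fouls'] * 5:
   pos  fouls    team  fouls_x5
4    C      6  Wolves        30
7    C      4  Wolves        20
0    C      3  Wolves        15
1    G      3   Hawks        15
2    G      3   Hawks        15
8    C      3   Bears        15
11   D      3   Lions        15
9    G      2  Wolves        10
10   D      1   Lions         5
5    D      0  Wolves         0
take 2 rows with smallest fouls:
   pos  fouls    team  fouls_x5
5    D      0  Wolves         0
10   D      1   Lions         5
The value at position 1, column 'fouls_x5' is 5.

5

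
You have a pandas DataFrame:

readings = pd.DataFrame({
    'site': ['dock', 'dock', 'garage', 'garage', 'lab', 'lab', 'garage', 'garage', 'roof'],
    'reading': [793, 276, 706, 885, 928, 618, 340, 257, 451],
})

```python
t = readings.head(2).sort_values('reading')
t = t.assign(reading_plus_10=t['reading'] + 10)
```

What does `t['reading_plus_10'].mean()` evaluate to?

take first 2 rows:
   site  reading
0  dock      793
1  dock      276
sort by reading:
   site  reading
1  dock      276
0  dock      793
add column reading_plus_10 = t['reading'] + 10:
   site  reading  reading_plus_10
1  dock      276              286
0  dock      793              803
Finally, mean of column 'reading_plus_10' = 544.5.

544.5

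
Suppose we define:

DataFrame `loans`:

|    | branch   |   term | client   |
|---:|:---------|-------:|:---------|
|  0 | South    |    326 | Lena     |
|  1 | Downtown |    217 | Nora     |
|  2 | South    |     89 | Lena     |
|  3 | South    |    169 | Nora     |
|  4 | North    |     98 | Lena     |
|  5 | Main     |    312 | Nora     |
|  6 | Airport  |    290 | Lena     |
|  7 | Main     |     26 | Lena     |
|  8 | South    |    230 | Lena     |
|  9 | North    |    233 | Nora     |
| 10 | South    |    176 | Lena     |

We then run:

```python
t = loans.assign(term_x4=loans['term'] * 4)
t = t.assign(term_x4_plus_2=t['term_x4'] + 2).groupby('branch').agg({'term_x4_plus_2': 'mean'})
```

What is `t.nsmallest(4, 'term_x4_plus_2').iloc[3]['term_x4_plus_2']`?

add column term_x4 = loans['term'] * 4:
      branch  term client  term_x4
0      South   326   Lena     1304
1   Downtown   217   Nora      868
2      South    89   Lena      356
3      South   169   Nora      676
4      North    98   Lena      392
5       Main   312   Nora     1248
6    Airport   290   Lena     1160
7       Main    26   Lena      104
8      South   230   Lena      920
9      North   233   Nora      932
10     South   176   Lena      704
add column term_x4_plus_2 = t['term_x4'] + 2:
      branch  term client  term_x4  term_x4_plus_2
0      South   326   Lena     1304            1306
1   Downtown   217   Nora      868             870
2      South    89   Lena      356             358
3      South   169   Nora      676             678
4      North    98   Lena      392             394
5       Main   312   Nora     1248            1250
6    Airport   290   Lena     1160            1162
7       Main    26   Lena      104             106
8      South   230   Lena      920             922
9      North   233   Nora      932             934
10     South   176   Lena      704             706
group by branch, mean of term_x4_plus_2:
          term_x4_plus_2
branch                  
Airport           1162.0
Downtown           870.0
Main               678.0
North              664.0
South              794.0
take 4 rows with smallest term_x4_plus_2:
          term_x4_plus_2
branch                  
North              664.0
Main               678.0
South              794.0
Downtown           870.0
value at position 3, column 'term_x4_plus_2' → 870.0

870.0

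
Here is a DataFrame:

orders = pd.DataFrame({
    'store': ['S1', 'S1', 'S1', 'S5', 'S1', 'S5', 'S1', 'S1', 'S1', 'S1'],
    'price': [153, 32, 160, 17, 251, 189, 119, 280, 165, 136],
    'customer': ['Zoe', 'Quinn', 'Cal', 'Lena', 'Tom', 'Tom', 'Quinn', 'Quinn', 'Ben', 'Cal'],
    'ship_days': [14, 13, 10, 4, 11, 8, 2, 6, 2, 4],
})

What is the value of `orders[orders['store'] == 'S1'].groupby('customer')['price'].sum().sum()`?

1296

filter rows where store == 'S1':
  store  price customer  ship_days
0    S1    153      Zoe         14
1    S1     32    Quinn         13
2    S1    160      Cal         10
4    S1    251      Tom         11
6    S1    119    Quinn          2
7    S1    280    Quinn          6
8    S1    165      Ben          2
9    S1    136      Cal          4
group by customer, sum of price:
customer
Ben      165
Cal      296
Quinn    431
Tom      251
Zoe      153
Name: price, dtype: int64
Taking the sum of the resulting series gives 1296.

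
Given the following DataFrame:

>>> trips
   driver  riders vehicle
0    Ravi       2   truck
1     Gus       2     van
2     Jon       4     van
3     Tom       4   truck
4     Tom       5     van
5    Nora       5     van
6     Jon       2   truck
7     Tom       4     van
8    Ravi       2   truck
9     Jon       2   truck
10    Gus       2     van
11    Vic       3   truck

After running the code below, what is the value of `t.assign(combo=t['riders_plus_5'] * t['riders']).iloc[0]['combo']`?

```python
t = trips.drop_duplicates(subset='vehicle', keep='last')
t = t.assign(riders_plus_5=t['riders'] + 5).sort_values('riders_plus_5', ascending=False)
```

drop duplicate vehicle (keep=last):
   driver  riders vehicle
10    Gus       2     van
11    Vic       3   truck
add column riders_plus_5 = t['riders'] + 5:
   driver  riders vehicle  riders_plus_5
10    Gus       2     van              7
11    Vic       3   truck              8
sort by riders_plus_5 descending:
   driver  riders vehicle  riders_plus_5
11    Vic       3   truck              8
10    Gus       2     van              7
add column combo = t['riders_plus_5'] * t['riders']:
   driver  riders vehicle  riders_plus_5  combo
11    Vic       3   truck              8     24
10    Gus       2     van              7     14
So iloc[0]['combo'] = 24.

24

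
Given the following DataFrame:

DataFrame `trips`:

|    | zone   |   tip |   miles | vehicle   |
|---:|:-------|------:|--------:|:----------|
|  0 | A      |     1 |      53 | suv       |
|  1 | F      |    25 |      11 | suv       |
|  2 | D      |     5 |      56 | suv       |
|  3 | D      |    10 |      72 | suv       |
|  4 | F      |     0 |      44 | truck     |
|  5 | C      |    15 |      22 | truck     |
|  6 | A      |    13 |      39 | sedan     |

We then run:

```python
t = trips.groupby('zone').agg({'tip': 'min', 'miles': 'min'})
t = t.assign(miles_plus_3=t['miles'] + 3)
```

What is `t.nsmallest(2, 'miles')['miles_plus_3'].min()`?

14

group by zone: min(tip), min(miles):
      tip  miles
zone            
A       1     39
C      15     22
D       5     56
F       0     11
add column miles_plus_3 = t['miles'] + 3:
      tip  miles  miles_plus_3
zone                          
A       1     39            42
C      15     22            25
D       5     56            59
F       0     11            14
take 2 rows with smallest miles:
      tip  miles  miles_plus_3
zone                          
F       0     11            14
C      15     22            25
Reading off the min of column 'miles_plus_3', we get 14.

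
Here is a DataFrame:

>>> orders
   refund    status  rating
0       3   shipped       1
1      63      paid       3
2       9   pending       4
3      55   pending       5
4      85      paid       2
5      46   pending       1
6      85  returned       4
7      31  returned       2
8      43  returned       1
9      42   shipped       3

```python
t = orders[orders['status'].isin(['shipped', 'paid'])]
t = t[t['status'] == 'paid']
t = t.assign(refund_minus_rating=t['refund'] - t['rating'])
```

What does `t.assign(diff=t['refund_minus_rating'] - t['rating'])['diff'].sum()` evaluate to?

filter rows where status in ['shipped', 'paid']:
   refund   status  rating
0       3  shipped       1
1      63     paid       3
4      85     paid       2
9      42  shipped       3
filter rows where status == 'paid':
   refund status  rating
1      63   paid       3
4      85   paid       2
add column refund_minus_rating = t['refund'] - t['rating']:
   refund status  rating  refund_minus_rating
1      63   paid       3                   60
4      85   paid       2                   83
add column diff = t['refund_minus_rating'] - t['rating']:
   refund status  rating  refund_minus_rating  diff
1      63   paid       3                   60    57
4      85   paid       2                   83    81

138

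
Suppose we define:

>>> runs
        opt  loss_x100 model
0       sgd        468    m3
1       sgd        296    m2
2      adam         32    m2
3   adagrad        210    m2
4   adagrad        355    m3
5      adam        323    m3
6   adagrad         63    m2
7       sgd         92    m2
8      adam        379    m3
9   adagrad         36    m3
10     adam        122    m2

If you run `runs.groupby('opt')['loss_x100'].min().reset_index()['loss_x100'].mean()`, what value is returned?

group by opt, min of loss_x100:
opt
adagrad    36
adam       32
sgd        92
Name: loss_x100, dtype: int64
reset_index():
       opt  loss_x100
0  adagrad         36
1     adam         32
2      sgd         92
Then the mean of column 'loss_x100': 53.3333333333

53.3333333333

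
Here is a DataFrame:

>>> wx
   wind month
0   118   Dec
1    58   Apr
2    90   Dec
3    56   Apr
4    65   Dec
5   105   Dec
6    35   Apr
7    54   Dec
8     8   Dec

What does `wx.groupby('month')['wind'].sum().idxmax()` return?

group by month, sum of wind:
month
Apr    149
Dec    440
Name: wind, dtype: int64

Dec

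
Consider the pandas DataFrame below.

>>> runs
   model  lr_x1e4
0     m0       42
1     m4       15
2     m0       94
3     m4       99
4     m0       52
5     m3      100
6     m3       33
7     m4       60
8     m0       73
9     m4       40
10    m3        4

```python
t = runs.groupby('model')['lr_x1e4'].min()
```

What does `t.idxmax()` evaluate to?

group by model, min of lr_x1e4:
model
m0    42
m3     4
m4    15
Name: lr_x1e4, dtype: int64

m0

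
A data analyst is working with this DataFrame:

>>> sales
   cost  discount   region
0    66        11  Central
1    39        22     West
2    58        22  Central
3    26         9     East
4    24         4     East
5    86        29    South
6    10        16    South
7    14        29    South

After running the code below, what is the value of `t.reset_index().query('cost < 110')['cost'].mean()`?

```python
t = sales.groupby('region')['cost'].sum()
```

44.5

group by region, sum of cost:
region
Central    124
East        50
South      110
West        39
Name: cost, dtype: int64
reset_index():
    region  cost
0  Central   124
1     East    50
2    South   110
3     West    39
filter rows where cost < 110:
  region  cost
1   East    50
3   West    39
mean of column 'cost' → 44.5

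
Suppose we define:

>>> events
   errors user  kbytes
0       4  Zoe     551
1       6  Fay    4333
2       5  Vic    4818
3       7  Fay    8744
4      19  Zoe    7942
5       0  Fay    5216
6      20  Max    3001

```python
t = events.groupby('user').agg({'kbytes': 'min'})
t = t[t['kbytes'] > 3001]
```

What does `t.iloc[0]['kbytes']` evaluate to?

4333

group by user, min of kbytes:
      kbytes
user        
Fay     4333
Max     3001
Vic     4818
Zoe      551
filter rows where kbytes > 3001:
      kbytes
user        
Fay     4333
Vic     4818
So iloc[0]['kbytes'] = 4333.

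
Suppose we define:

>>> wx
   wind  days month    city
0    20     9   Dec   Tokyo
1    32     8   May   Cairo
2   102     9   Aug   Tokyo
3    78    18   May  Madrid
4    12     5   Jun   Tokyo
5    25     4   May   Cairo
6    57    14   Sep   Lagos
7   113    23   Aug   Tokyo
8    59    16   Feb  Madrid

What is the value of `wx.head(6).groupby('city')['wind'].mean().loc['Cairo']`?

take first 6 rows:
   wind  days month    city
0    20     9   Dec   Tokyo
1    32     8   May   Cairo
2   102     9   Aug   Tokyo
3    78    18   May  Madrid
4    12     5   Jun   Tokyo
5    25     4   May   Cairo
group by city, mean of wind:
city
Cairo     28.500000
Madrid    78.000000
Tokyo     44.666667
Name: wind, dtype: float64

28.5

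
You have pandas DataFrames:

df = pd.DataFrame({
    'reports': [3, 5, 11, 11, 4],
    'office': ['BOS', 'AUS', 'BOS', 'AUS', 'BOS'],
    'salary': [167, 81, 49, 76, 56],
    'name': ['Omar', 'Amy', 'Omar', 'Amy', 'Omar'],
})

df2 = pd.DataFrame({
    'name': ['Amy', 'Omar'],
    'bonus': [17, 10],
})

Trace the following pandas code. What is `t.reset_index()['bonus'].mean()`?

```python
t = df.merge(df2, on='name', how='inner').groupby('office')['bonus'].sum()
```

merge on 'name' (how='inner') → 5 rows:
   reports office  salary  name  bonus
0        3    BOS     167  Omar     10
1        5    AUS      81   Amy     17
2       11    BOS      49  Omar     10
3       11    AUS      76   Amy     17
4        4    BOS      56  Omar     10
group by office, sum of bonus:
office
AUS    34
BOS    30
Name: bonus, dtype: int64
reset_index():
  office  bonus
0    AUS     34
1    BOS     30

32.0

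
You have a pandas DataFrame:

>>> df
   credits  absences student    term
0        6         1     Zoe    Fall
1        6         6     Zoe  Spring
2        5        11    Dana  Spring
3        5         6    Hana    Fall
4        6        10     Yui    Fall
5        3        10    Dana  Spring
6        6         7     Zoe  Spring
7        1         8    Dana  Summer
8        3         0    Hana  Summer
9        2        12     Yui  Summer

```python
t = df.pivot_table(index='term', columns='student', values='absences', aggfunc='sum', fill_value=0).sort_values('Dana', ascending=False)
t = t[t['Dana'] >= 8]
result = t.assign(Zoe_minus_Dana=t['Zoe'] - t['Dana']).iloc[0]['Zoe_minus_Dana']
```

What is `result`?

-8

pivot: rows=term, cols=student, sum(absences):
student  Dana  Hana  Yui  Zoe
term                         
Fall        0     6   10    1
Spring     21     0    0   13
Summer      8     0   12    0
sort by Dana descending:
student  Dana  Hana  Yui  Zoe
term                         
Spring     21     0    0   13
Summer      8     0   12    0
Fall        0     6   10    1
filter rows where Dana >= 8:
student  Dana  Hana  Yui  Zoe
term                         
Spring     21     0    0   13
Summer      8     0   12    0
add column Zoe_minus_Dana = t['Zoe'] - t['Dana']:
student  Dana  Hana  Yui  Zoe  Zoe_minus_Dana
term                                         
Spring     21     0    0   13              -8
Summer      8     0   12    0              -8
value at position 0, column 'Zoe_minus_Dana' → -8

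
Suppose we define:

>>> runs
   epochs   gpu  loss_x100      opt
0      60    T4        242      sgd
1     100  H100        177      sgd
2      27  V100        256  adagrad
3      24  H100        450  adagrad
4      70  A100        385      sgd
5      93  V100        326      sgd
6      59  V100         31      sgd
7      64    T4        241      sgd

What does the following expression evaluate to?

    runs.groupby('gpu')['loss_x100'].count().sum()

8

group by gpu, count of loss_x100:
gpu
A100    1
H100    2
T4      2
V100    3
Name: loss_x100, dtype: int64
Reading off the sum of the resulting series, we get 8.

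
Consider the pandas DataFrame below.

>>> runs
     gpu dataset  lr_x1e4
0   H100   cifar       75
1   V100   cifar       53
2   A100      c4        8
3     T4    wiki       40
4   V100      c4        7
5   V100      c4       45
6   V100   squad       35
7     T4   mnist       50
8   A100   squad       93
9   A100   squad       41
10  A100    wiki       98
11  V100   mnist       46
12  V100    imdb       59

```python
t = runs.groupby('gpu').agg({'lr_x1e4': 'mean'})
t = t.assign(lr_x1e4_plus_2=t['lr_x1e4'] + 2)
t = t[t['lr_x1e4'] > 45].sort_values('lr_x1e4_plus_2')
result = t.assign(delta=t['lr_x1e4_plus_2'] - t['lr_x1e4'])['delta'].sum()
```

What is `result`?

4.0

group by gpu, mean of lr_x1e4:
        lr_x1e4
gpu            
A100  60.000000
H100  75.000000
T4    45.000000
V100  40.833333
add column lr_x1e4_plus_2 = t['lr_x1e4'] + 2:
        lr_x1e4  lr_x1e4_plus_2
gpu                            
A100  60.000000       62.000000
H100  75.000000       77.000000
T4    45.000000       47.000000
V100  40.833333       42.833333
filter rows where lr_x1e4 > 45:
      lr_x1e4  lr_x1e4_plus_2
gpu                          
A100     60.0            62.0
H100     75.0            77.0
sort by lr_x1e4_plus_2:
      lr_x1e4  lr_x1e4_plus_2
gpu                          
A100     60.0            62.0
H100     75.0            77.0
add column delta = t['lr_x1e4_plus_2'] - t['lr_x1e4']:
      lr_x1e4  lr_x1e4_plus_2  delta
gpu                                 
A100     60.0            62.0    2.0
H100     75.0            77.0    2.0
Hence 4.0.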